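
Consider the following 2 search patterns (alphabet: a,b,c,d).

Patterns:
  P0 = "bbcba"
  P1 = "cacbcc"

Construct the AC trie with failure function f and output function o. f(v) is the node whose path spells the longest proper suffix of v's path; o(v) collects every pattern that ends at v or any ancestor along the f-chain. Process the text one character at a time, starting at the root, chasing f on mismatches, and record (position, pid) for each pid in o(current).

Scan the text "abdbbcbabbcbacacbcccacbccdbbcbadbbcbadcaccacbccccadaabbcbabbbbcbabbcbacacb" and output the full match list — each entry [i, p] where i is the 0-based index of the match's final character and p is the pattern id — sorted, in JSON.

Build automaton:
Trie (insert patterns):
  0='ε' goto b→1 c→6
  1='b' goto b→2
  2='bb' goto c→3
  3='bbc' goto b→4
  4='bbcb' goto a→5
  5='bbcba' goto ·  ←P0
  6='c' goto a→7
  7='ca' goto c→8
  8='cac' goto b→9
  9='cacb' goto c→10
  10='cacbc' goto c→11
  11='cacbcc' goto ·  ←P1

Failure links (BFS by depth):
  n1('b'): parent n0 fail=0; on 'b' 0 → fail=0;  out ∅∪∅=∅
  n6('c'): parent n0 fail=0; on 'c' 0 → fail=0;  out ∅∪∅=∅
  n2('bb'): parent n1 fail=0; on 'b' 0 → fail=1;  out ∅∪∅=∅
  n7('ca'): parent n6 fail=0; on 'a' 0 → fail=0;  out ∅∪∅=∅
  n3('bbc'): parent n2 fail=1; on 'c' 1→0 → fail=6;  out ∅∪∅=∅
  n8('cac'): parent n7 fail=0; on 'c' 0 → fail=6;  out ∅∪∅=∅
  n4('bbcb'): parent n3 fail=6; on 'b' 6→0 → fail=1;  out ∅∪∅=∅
  n9('cacb'): parent n8 fail=6; on 'b' 6→0 → fail=1;  out ∅∪∅=∅
  n5('bbcba'): parent n4 fail=1; on 'a' 1→0 → fail=0;  out {0}∪∅={0}
  n10('cacbc'): parent n9 fail=1; on 'c' 1→0 → fail=6;  out ∅∪∅=∅
  n11('cacbcc'): parent n10 fail=6; on 'c' 6→0 → fail=6;  out {1}∪∅={1}

Text stream:
[0] read 'a'  n0⇒n0
[1] read 'b'  n0⇒n1
[2] read 'd'  n1⇒n0 ·f
[3] read 'b'  n0⇒n1
[4] read 'b'  n1⇒n2
[5] read 'c'  n2⇒n3
[6] read 'b'  n3⇒n4
[7] read 'a'  n4⇒n5  → match P0@[3:7]
[8] read 'b'  n5⇒n1 ·f
[9] read 'b'  n1⇒n2
[10] read 'c'  n2⇒n3
[11] read 'b'  n3⇒n4
[12] read 'a'  n4⇒n5  → match P0@[8:12]
[13] read 'c'  n5⇒n6 ·f
[14] read 'a'  n6⇒n7
[15] read 'c'  n7⇒n8
[16] read 'b'  n8⇒n9
[17] read 'c'  n9⇒n10
[18] read 'c'  n10⇒n11  → match P1@[13:18]
[19] read 'c'  n11⇒n6 ·f
[20] read 'a'  n6⇒n7
[21] read 'c'  n7⇒n8
[22] read 'b'  n8⇒n9
[23] read 'c'  n9⇒n10
[24] read 'c'  n10⇒n11  → match P1@[19:24]
[25] read 'd'  n11⇒n0 ·f
[26] read 'b'  n0⇒n1
[27] read 'b'  n1⇒n2
[28] read 'c'  n2⇒n3
[29] read 'b'  n3⇒n4
[30] read 'a'  n4⇒n5  → match P0@[26:30]
[31] read 'd'  n5⇒n0 ·f
[32] read 'b'  n0⇒n1
[33] read 'b'  n1⇒n2
[34] read 'c'  n2⇒n3
[35] read 'b'  n3⇒n4
[36] read 'a'  n4⇒n5  → match P0@[32:36]
[37] read 'd'  n5⇒n0 ·f
[38] read 'c'  n0⇒n6
[39] read 'a'  n6⇒n7
[40] read 'c'  n7⇒n8
[41] read 'c'  n8⇒n6 ·f
[42] read 'a'  n6⇒n7
[43] read 'c'  n7⇒n8
[44] read 'b'  n8⇒n9
[45] read 'c'  n9⇒n10
[46] read 'c'  n10⇒n11  → match P1@[41:46]
[47] read 'c'  n11⇒n6 ·f
[48] read 'c'  n6⇒n6 ·f
[49] read 'a'  n6⇒n7
[50] read 'd'  n7⇒n0 ·f
[51] read 'a'  n0⇒n0
[52] read 'a'  n0⇒n0
[53] read 'b'  n0⇒n1
[54] read 'b'  n1⇒n2
[55] read 'c'  n2⇒n3
[56] read 'b'  n3⇒n4
[57] read 'a'  n4⇒n5  → match P0@[53:57]
[58] read 'b'  n5⇒n1 ·f
[59] read 'b'  n1⇒n2
[60] read 'b'  n2⇒n2 ·f
[61] read 'b'  n2⇒n2 ·f
[62] read 'c'  n2⇒n3
[63] read 'b'  n3⇒n4
[64] read 'a'  n4⇒n5  → match P0@[60:64]
[65] read 'b'  n5⇒n1 ·f
[66] read 'b'  n1⇒n2
[67] read 'c'  n2⇒n3
[68] read 'b'  n3⇒n4
[69] read 'a'  n4⇒n5  → match P0@[65:69]
[70] read 'c'  n5⇒n6 ·f
[71] read 'a'  n6⇒n7
[72] read 'c'  n7⇒n8
[73] read 'b'  n8⇒n9

Result: [[7,0],[12,0],[18,1],[24,1],[30,0],[36,0],[46,1],[57,0],[64,0],[69,0]]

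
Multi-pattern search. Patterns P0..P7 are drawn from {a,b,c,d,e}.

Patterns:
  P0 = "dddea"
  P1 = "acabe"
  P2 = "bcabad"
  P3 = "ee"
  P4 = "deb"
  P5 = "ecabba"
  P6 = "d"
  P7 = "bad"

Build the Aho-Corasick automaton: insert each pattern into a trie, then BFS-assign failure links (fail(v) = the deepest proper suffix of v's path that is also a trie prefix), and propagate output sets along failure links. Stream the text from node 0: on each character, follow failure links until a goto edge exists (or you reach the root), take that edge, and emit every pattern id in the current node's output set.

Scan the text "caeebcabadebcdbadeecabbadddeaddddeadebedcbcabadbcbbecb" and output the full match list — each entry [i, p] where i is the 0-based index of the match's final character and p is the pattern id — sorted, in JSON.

Build:
Trie nodes:
  n0 'ε': a→6 b→11 d→1 e→17
  n1 'd': d→2 e→19  [P6 ends]
  n2 'dd': d→3
  n3 'ddd': e→4
  n4 'ddde': a→5
  n5 'dddea': ·  [P0 ends]
  n6 'a': c→7
  n7 'ac': a→8
  n8 'aca': b→9
  n9 'acab': e→10
  n10 'acabe': ·  [P1 ends]
  n11 'b': a→26 c→12
  n12 'bc': a→13
  n13 'bca': b→14
  n14 'bcab': a→15
  n15 'bcaba': d→16
  n16 'bcabad': ·  [P2 ends]
  n17 'e': c→21 e→18
  n18 'ee': ·  [P3 ends]
  n19 'de': b→20
  n20 'deb': ·  [P4 ends]
  n21 'ec': a→22
  n22 'eca': b→23
  n23 'ecab': b→24
  n24 'ecabb': a→25
  n25 'ecabba': ·  [P5 ends]
  n26 'ba': d→27
  n27 'bad': ·  [P7 ends]

BFS fail/out derivation:
  n1('d'): parent n0 fail=0; on 'd' 0 → fail=0;  out {6}∪∅={6}
  n6('a'): parent n0 fail=0; on 'a' 0 → fail=0;  out ∅∪∅=∅
  n11('b'): parent n0 fail=0; on 'b' 0 → fail=0;  out ∅∪∅=∅
  n17('e'): parent n0 fail=0; on 'e' 0 → fail=0;  out ∅∪∅=∅
  n2('dd'): parent n1 fail=0; on 'd' 0 → fail=1;  out ∅∪{6}={6}
  n7('ac'): parent n6 fail=0; on 'c' 0 → fail=0;  out ∅∪∅=∅
  n12('bc'): parent n11 fail=0; on 'c' 0 → fail=0;  out ∅∪∅=∅
  n18('ee'): parent n17 fail=0; on 'e' 0 → fail=17;  out {3}∪∅={3}
  n19('de'): parent n1 fail=0; on 'e' 0 → fail=17;  out ∅∪∅=∅
  n21('ec'): parent n17 fail=0; on 'c' 0 → fail=0;  out ∅∪∅=∅
  n26('ba'): parent n11 fail=0; on 'a' 0 → fail=6;  out ∅∪∅=∅
  n3('ddd'): parent n2 fail=1; on 'd' 1 → fail=2;  out ∅∪{6}={6}
  n8('aca'): parent n7 fail=0; on 'a' 0 → fail=6;  out ∅∪∅=∅
  n13('bca'): parent n12 fail=0; on 'a' 0 → fail=6;  out ∅∪∅=∅
  n20('deb'): parent n19 fail=17; on 'b' 17→0 → fail=11;  out {4}∪∅={4}
  n22('eca'): parent n21 fail=0; on 'a' 0 → fail=6;  out ∅∪∅=∅
  n27('bad'): parent n26 fail=6; on 'd' 6→0 → fail=1;  out {7}∪{6}={6,7}
  n4('ddde'): parent n3 fail=2; on 'e' 2→1 → fail=19;  out ∅∪∅=∅
  n9('acab'): parent n8 fail=6; on 'b' 6→0 → fail=11;  out ∅∪∅=∅
  n14('bcab'): parent n13 fail=6; on 'b' 6→0 → fail=11;  out ∅∪∅=∅
  n23('ecab'): parent n22 fail=6; on 'b' 6→0 → fail=11;  out ∅∪∅=∅
  n5('dddea'): parent n4 fail=19; on 'a' 19→17→0 → fail=6;  out {0}∪∅={0}
  n10('acabe'): parent n9 fail=11; on 'e' 11→0 → fail=17;  out {1}∪∅={1}
  n15('bcaba'): parent n14 fail=11; on 'a' 11 → fail=26;  out ∅∪∅=∅
  n24('ecabb'): parent n23 fail=11; on 'b' 11→0 → fail=11;  out ∅∪∅=∅
  n16('bcabad'): parent n15 fail=26; on 'd' 26 → fail=27;  out {2}∪{6,7}={2,6,7}
  n25('ecabba'): parent n24 fail=11; on 'a' 11 → fail=26;  out {5}∪∅={5}

Scan:
i=0 'c': node 0→0
i=1 'a': node 0→6
i=2 'e': node 6→17 ·f
i=3 'e': node 17→18  → match P3@[2:3]
i=4 'b': node 18→11 ·f
i=5 'c': node 11→12
i=6 'a': node 12→13
i=7 'b': node 13→14
i=8 'a': node 14→15
i=9 'd': node 15→16  → match P2@[4:9],P6@[9:9],P7@[7:9]
i=10 'e': node 16→19 ·f
i=11 'b': node 19→20  → match P4@[9:11]
i=12 'c': node 20→12 ·f
i=13 'd': node 12→1 ·f  → match P6@[13:13]
i=14 'b': node 1→11 ·f
i=15 'a': node 11→26
i=16 'd': node 26→27  → match P6@[16:16],P7@[14:16]
i=17 'e': node 27→19 ·f
i=18 'e': node 19→18 ·f  → match P3@[17:18]
i=19 'c': node 18→21 ·f
i=20 'a': node 21→22
i=21 'b': node 22→23
i=22 'b': node 23→24
i=23 'a': node 24→25  → match P5@[18:23]
i=24 'd': node 25→27 ·f  → match P6@[24:24],P7@[22:24]
i=25 'd': node 27→2 ·f  → match P6@[25:25]
i=26 'd': node 2→3  → match P6@[26:26]
i=27 'e': node 3→4
i=28 'a': node 4→5  → match P0@[24:28]
i=29 'd': node 5→1 ·f  → match P6@[29:29]
i=30 'd': node 1→2  → match P6@[30:30]
i=31 'd': node 2→3  → match P6@[31:31]
i=32 'd': node 3→3 ·f  → match P6@[32:32]
i=33 'e': node 3→4
i=34 'a': node 4→5  → match P0@[30:34]
i=35 'd': node 5→1 ·f  → match P6@[35:35]
i=36 'e': node 1→19
i=37 'b': node 19→20  → match P4@[35:37]
i=38 'e': node 20→17 ·f
i=39 'd': node 17→1 ·f  → match P6@[39:39]
i=40 'c': node 1→0 ·f
i=41 'b': node 0→11
i=42 'c': node 11→12
i=43 'a': node 12→13
i=44 'b': node 13→14
i=45 'a': node 14→15
i=46 'd': node 15→16  → match P2@[41:46],P6@[46:46],P7@[44:46]
i=47 'b': node 16→11 ·f
i=48 'c': node 11→12
i=49 'b': node 12→11 ·f
i=50 'b': node 11→11 ·f
i=51 'e': node 11→17 ·f
i=52 'c': node 17→21
i=53 'b': node 21→11 ·f

Result: [[3,3],[9,2],[9,6],[9,7],[11,4],[13,6],[16,6],[16,7],[18,3],[23,5],[24,6],[24,7],[25,6],[26,6],[28,0],[29,6],[30,6],[31,6],[32,6],[34,0],[35,6],[37,4],[39,6],[46,2],[46,6],[46,7]]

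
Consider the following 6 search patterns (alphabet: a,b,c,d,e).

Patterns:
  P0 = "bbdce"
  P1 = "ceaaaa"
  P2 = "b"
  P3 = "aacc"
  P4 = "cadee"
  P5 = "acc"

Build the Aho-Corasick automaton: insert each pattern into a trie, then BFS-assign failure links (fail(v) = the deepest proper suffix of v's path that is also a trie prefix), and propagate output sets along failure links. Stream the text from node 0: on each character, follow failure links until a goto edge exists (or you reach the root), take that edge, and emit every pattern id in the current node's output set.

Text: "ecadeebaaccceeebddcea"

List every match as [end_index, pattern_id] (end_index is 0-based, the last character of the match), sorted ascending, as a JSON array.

Construct AC machine:
Trie (insert patterns):
  n0 'ε': a→12 b→1 c→6
  n1 'b': b→2  ←P2
  n2 'bb': d→3
  n3 'bbd': c→4
  n4 'bbdc': e→5
  n5 'bbdce': ·  ←P0
  n6 'c': a→16 e→7
  n7 'ce': a→8
  n8 'cea': a→9
  n9 'ceaa': a→10
  n10 'ceaaa': a→11
  n11 'ceaaaa': ·  ←P1
  n12 'a': a→13 c→20
  n13 'aa': c→14
  n14 'aac': c→15
  n15 'aacc': ·  ←P3
  n16 'ca': d→17
  n17 'cad': e→18
  n18 'cade': e→19
  n19 'cadee': ·  ←P4
  n20 'ac': c→21
  n21 'acc': ·  ←P5

Failure links (BFS by depth):
  n1('b'): parent n0 fail=0; on 'b' 0 → fail=0;  out {2}∪∅={2}
  n6('c'): parent n0 fail=0; on 'c' 0 → fail=0;  out ∅∪∅=∅
  n12('a'): parent n0 fail=0; on 'a' 0 → fail=0;  out ∅∪∅=∅
  n2('bb'): parent n1 fail=0; on 'b' 0 → fail=1;  out ∅∪{2}={2}
  n7('ce'): parent n6 fail=0; on 'e' 0 → fail=0;  out ∅∪∅=∅
  n13('aa'): parent n12 fail=0; on 'a' 0 → fail=12;  out ∅∪∅=∅
  n16('ca'): parent n6 fail=0; on 'a' 0 → fail=12;  out ∅∪∅=∅
  n20('ac'): parent n12 fail=0; on 'c' 0 → fail=6;  out ∅∪∅=∅
  n3('bbd'): parent n2 fail=1; on 'd' 1→0 → fail=0;  out ∅∪∅=∅
  n8('cea'): parent n7 fail=0; on 'a' 0 → fail=12;  out ∅∪∅=∅
  n14('aac'): parent n13 fail=12; on 'c' 12 → fail=20;  out ∅∪∅=∅
  n17('cad'): parent n16 fail=12; on 'd' 12→0 → fail=0;  out ∅∪∅=∅
  n21('acc'): parent n20 fail=6; on 'c' 6→0 → fail=6;  out {5}∪∅={5}
  n4('bbdc'): parent n3 fail=0; on 'c' 0 → fail=6;  out ∅∪∅=∅
  n9('ceaa'): parent n8 fail=12; on 'a' 12 → fail=13;  out ∅∪∅=∅
  n15('aacc'): parent n14 fail=20; on 'c' 20 → fail=21;  out {3}∪{5}={3,5}
  n18('cade'): parent n17 fail=0; on 'e' 0 → fail=0;  out ∅∪∅=∅
  n5('bbdce'): parent n4 fail=6; on 'e' 6 → fail=7;  out {0}∪∅={0}
  n10('ceaaa'): parent n9 fail=13; on 'a' 13→12 → fail=13;  out ∅∪∅=∅
  n19('cadee'): parent n18 fail=0; on 'e' 0 → fail=0;  out {4}∪∅={4}
  n11('ceaaaa'): parent n10 fail=13; on 'a' 13→12 → fail=13;  out {1}∪∅={1}

Scan:
i=0 'e': node 0→0
i=1 'c': node 0→6
i=2 'a': node 6→16
i=3 'd': node 16→17
i=4 'e': node 17→18
i=5 'e': node 18→19  emit P4@[1:5]
i=6 'b': node 19→1 ·f  emit P2@[6:6]
i=7 'a': node 1→12 ·f
i=8 'a': node 12→13
i=9 'c': node 13→14
i=10 'c': node 14→15  emit P3@[7:10],P5@[8:10]
i=11 'c': node 15→6 ·f
i=12 'e': node 6→7
i=13 'e': node 7→0 ·f
i=14 'e': node 0→0
i=15 'b': node 0→1  emit P2@[15:15]
i=16 'd': node 1→0 ·f
i=17 'd': node 0→0
i=18 'c': node 0→6
i=19 'e': node 6→7
i=20 'a': node 7→8

Matches: [[5,4],[6,2],[10,3],[10,5],[15,2]]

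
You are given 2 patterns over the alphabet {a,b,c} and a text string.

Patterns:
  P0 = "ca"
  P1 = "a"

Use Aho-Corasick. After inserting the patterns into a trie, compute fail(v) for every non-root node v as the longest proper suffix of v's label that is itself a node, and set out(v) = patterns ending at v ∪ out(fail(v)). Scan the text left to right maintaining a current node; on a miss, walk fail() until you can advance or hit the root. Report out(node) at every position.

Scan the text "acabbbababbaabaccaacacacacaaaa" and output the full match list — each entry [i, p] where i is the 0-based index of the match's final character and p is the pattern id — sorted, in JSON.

Build:
Trie nodes:
  n0 'ε': a→3 c→1
  n1 'c': a→2
  n2 'ca': ·  [P0 ends]
  n3 'a': ·  [P1 ends]

Failure links (BFS by depth):
  n1('c'): parent n0 fail=0; on 'c' 0 → fail=0;  out ∅∪∅=∅
  n3('a'): parent n0 fail=0; on 'a' 0 → fail=0;  out {1}∪∅={1}
  n2('ca'): parent n1 fail=0; on 'a' 0 → fail=3;  out {0}∪{1}={0,1}

Text stream:
[0] read 'a'  n0⇒n3  → match P1@[0:0]
[1] read 'c'  n3⇒n1 (fail-walked)
[2] read 'a'  n1⇒n2  → match P0@[1:2],P1@[2:2]
[3] read 'b'  n2⇒n0 (fail-walked)
[4] read 'b'  n0⇒n0
[5] read 'b'  n0⇒n0
[6] read 'a'  n0⇒n3  → match P1@[6:6]
[7] read 'b'  n3⇒n0 (fail-walked)
[8] read 'a'  n0⇒n3  → match P1@[8:8]
[9] read 'b'  n3⇒n0 (fail-walked)
[10] read 'b'  n0⇒n0
[11] read 'a'  n0⇒n3  → match P1@[11:11]
[12] read 'a'  n3⇒n3 (fail-walked)  → match P1@[12:12]
[13] read 'b'  n3⇒n0 (fail-walked)
[14] read 'a'  n0⇒n3  → match P1@[14:14]
[15] read 'c'  n3⇒n1 (fail-walked)
[16] read 'c'  n1⇒n1 (fail-walked)
[17] read 'a'  n1⇒n2  → match P0@[16:17],P1@[17:17]
[18] read 'a'  n2⇒n3 (fail-walked)  → match P1@[18:18]
[19] read 'c'  n3⇒n1 (fail-walked)
[20] read 'a'  n1⇒n2  → match P0@[19:20],P1@[20:20]
[21] read 'c'  n2⇒n1 (fail-walked)
[22] read 'a'  n1⇒n2  → match P0@[21:22],P1@[22:22]
[23] read 'c'  n2⇒n1 (fail-walked)
[24] read 'a'  n1⇒n2  → match P0@[23:24],P1@[24:24]
[25] read 'c'  n2⇒n1 (fail-walked)
[26] read 'a'  n1⇒n2  → match P0@[25:26],P1@[26:26]
[27] read 'a'  n2⇒n3 (fail-walked)  → match P1@[27:27]
[28] read 'a'  n3⇒n3 (fail-walked)  → match P1@[28:28]
[29] read 'a'  n3⇒n3 (fail-walked)  → match P1@[29:29]

Result: [[0,1],[2,0],[2,1],[6,1],[8,1],[11,1],[12,1],[14,1],[17,0],[17,1],[18,1],[20,0],[20,1],[22,0],[22,1],[24,0],[24,1],[26,0],[26,1],[27,1],[28,1],[29,1]]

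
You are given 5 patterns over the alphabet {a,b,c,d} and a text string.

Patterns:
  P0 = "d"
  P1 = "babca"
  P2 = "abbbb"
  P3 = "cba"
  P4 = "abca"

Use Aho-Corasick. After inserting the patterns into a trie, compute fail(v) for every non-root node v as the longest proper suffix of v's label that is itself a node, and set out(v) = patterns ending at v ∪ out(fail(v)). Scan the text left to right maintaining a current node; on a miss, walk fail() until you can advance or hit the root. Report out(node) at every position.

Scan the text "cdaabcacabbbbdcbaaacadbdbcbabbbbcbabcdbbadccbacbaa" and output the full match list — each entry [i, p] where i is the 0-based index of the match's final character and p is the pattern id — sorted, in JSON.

Construct AC machine:
Trie nodes:
  0='ε' goto a→7 b→2 c→12 d→1
  1='d' goto ·  ←P0
  2='b' goto a→3
  3='ba' goto b→4
  4='bab' goto c→5
  5='babc' goto a→6
  6='babca' goto ·  ←P1
  7='a' goto b→8
  8='ab' goto b→9 c→15
  9='abb' goto b→10
  10='abbb' goto b→11
  11='abbbb' goto ·  ←P2
  12='c' goto b→13
  13='cb' goto a→14
  14='cba' goto ·  ←P3
  15='abc' goto a→16
  16='abca' goto ·  ←P4

BFS fail/out derivation:
  fail(1) 'd': from fail(0)=0 chase 'd': 0 ⇒ 0;  out={0}∪out(0)={0}
  fail(2) 'b': from fail(0)=0 chase 'b': 0 ⇒ 0;  out=∅∪out(0)=∅
  fail(7) 'a': from fail(0)=0 chase 'a': 0 ⇒ 0;  out=∅∪out(0)=∅
  fail(12) 'c': from fail(0)=0 chase 'c': 0 ⇒ 0;  out=∅∪out(0)=∅
  fail(3) 'ba': from fail(2)=0 chase 'a': 0 ⇒ 7;  out=∅∪out(7)=∅
  fail(8) 'ab': from fail(7)=0 chase 'b': 0 ⇒ 2;  out=∅∪out(2)=∅
  fail(13) 'cb': from fail(12)=0 chase 'b': 0 ⇒ 2;  out=∅∪out(2)=∅
  fail(4) 'bab': from fail(3)=7 chase 'b': 7 ⇒ 8;  out=∅∪out(8)=∅
  fail(9) 'abb': from fail(8)=2 chase 'b': 2→0 ⇒ 2;  out=∅∪out(2)=∅
  fail(14) 'cba': from fail(13)=2 chase 'a': 2 ⇒ 3;  out={3}∪out(3)={3}
  fail(15) 'abc': from fail(8)=2 chase 'c': 2→0 ⇒ 12;  out=∅∪out(12)=∅
  fail(5) 'babc': from fail(4)=8 chase 'c': 8 ⇒ 15;  out=∅∪out(15)=∅
  fail(10) 'abbb': from fail(9)=2 chase 'b': 2→0 ⇒ 2;  out=∅∪out(2)=∅
  fail(16) 'abca': from fail(15)=12 chase 'a': 12→0 ⇒ 7;  out={4}∪out(7)={4}
  fail(6) 'babca': from fail(5)=15 chase 'a': 15 ⇒ 16;  out={1}∪out(16)={1,4}
  fail(11) 'abbbb': from fail(10)=2 chase 'b': 2→0 ⇒ 2;  out={2}∪out(2)={2}

Text stream:
i=0 'c': node 0→12
i=1 'd': node 12→1 (via fail)  emit P0@[1:1]
i=2 'a': node 1→7 (via fail)
i=3 'a': node 7→7 (via fail)
i=4 'b': node 7→8
i=5 'c': node 8→15
i=6 'a': node 15→16  emit P4@[3:6]
i=7 'c': node 16→12 (via fail)
i=8 'a': node 12→7 (via fail)
i=9 'b': node 7→8
i=10 'b': node 8→9
i=11 'b': node 9→10
i=12 'b': node 10→11  emit P2@[8:12]
i=13 'd': node 11→1 (via fail)  emit P0@[13:13]
i=14 'c': node 1→12 (via fail)
i=15 'b': node 12→13
i=16 'a': node 13→14  emit P3@[14:16]
i=17 'a': node 14→7 (via fail)
i=18 'a': node 7→7 (via fail)
i=19 'c': node 7→12 (via fail)
i=20 'a': node 12→7 (via fail)
i=21 'd': node 7→1 (via fail)  emit P0@[21:21]
i=22 'b': node 1→2 (via fail)
i=23 'd': node 2→1 (via fail)  emit P0@[23:23]
i=24 'b': node 1→2 (via fail)
i=25 'c': node 2→12 (via fail)
i=26 'b': node 12→13
i=27 'a': node 13→14  emit P3@[25:27]
i=28 'b': node 14→4 (via fail)
i=29 'b': node 4→9 (via fail)
i=30 'b': node 9→10
i=31 'b': node 10→11  emit P2@[27:31]
i=32 'c': node 11→12 (via fail)
i=33 'b': node 12→13
i=34 'a': node 13→14  emit P3@[32:34]
i=35 'b': node 14→4 (via fail)
i=36 'c': node 4→5
i=37 'd': node 5→1 (via fail)  emit P0@[37:37]
i=38 'b': node 1→2 (via fail)
i=39 'b': node 2→2 (via fail)
i=40 'a': node 2→3
i=41 'd': node 3→1 (via fail)  emit P0@[41:41]
i=42 'c': node 1→12 (via fail)
i=43 'c': node 12→12 (via fail)
i=44 'b': node 12→13
i=45 'a': node 13→14  emit P3@[43:45]
i=46 'c': node 14→12 (via fail)
i=47 'b': node 12→13
i=48 'a': node 13→14  emit P3@[46:48]
i=49 'a': node 14→7 (via fail)

Result: [[1,0],[6,4],[12,2],[13,0],[16,3],[21,0],[23,0],[27,3],[31,2],[34,3],[37,0],[41,0],[45,3],[48,3]]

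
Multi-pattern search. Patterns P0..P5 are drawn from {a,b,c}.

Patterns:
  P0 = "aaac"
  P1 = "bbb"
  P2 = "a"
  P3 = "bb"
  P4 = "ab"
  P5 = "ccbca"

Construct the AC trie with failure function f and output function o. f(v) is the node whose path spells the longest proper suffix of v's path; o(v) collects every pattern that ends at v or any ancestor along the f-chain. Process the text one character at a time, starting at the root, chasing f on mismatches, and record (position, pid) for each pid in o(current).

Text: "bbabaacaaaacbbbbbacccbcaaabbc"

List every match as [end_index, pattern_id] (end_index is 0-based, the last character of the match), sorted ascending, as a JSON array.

Construct AC machine:
Trie nodes:
  n0 'ε': a→1 b→5 c→9
  n1 'a': a→2 b→8  [P2 ends]
  n2 'aa': a→3
  n3 'aaa': c→4
  n4 'aaac': ·  [P0 ends]
  n5 'b': b→6
  n6 'bb': b→7  [P3 ends]
  n7 'bbb': ·  [P1 ends]
  n8 'ab': ·  [P4 ends]
  n9 'c': c→10
  n10 'cc': b→11
  n11 'ccb': c→12
  n12 'ccbc': a→13
  n13 'ccbca': ·  [P5 ends]

Failure links (BFS by depth):
  n1('a'): parent n0 fail=0; on 'a' 0 → fail=0;  out {2}∪∅={2}
  n5('b'): parent n0 fail=0; on 'b' 0 → fail=0;  out ∅∪∅=∅
  n9('c'): parent n0 fail=0; on 'c' 0 → fail=0;  out ∅∪∅=∅
  n2('aa'): parent n1 fail=0; on 'a' 0 → fail=1;  out ∅∪{2}={2}
  n6('bb'): parent n5 fail=0; on 'b' 0 → fail=5;  out {3}∪∅={3}
  n8('ab'): parent n1 fail=0; on 'b' 0 → fail=5;  out {4}∪∅={4}
  n10('cc'): parent n9 fail=0; on 'c' 0 → fail=9;  out ∅∪∅=∅
  n3('aaa'): parent n2 fail=1; on 'a' 1 → fail=2;  out ∅∪{2}={2}
  n7('bbb'): parent n6 fail=5; on 'b' 5 → fail=6;  out {1}∪{3}={1,3}
  n11('ccb'): parent n10 fail=9; on 'b' 9→0 → fail=5;  out ∅∪∅=∅
  n4('aaac'): parent n3 fail=2; on 'c' 2→1→0 → fail=9;  out {0}∪∅={0}
  n12('ccbc'): parent n11 fail=5; on 'c' 5→0 → fail=9;  out ∅∪∅=∅
  n13('ccbca'): parent n12 fail=9; on 'a' 9→0 → fail=1;  out {5}∪{2}={2,5}

Run:
[0] read 'b'  n0⇒n5
[1] read 'b'  n5⇒n6  ** P3@[0:1]
[2] read 'a'  n6⇒n1 (fail-walked)  ** P2@[2:2]
[3] read 'b'  n1⇒n8  ** P4@[2:3]
[4] read 'a'  n8⇒n1 (fail-walked)  ** P2@[4:4]
[5] read 'a'  n1⇒n2  ** P2@[5:5]
[6] read 'c'  n2⇒n9 (fail-walked)
[7] read 'a'  n9⇒n1 (fail-walked)  ** P2@[7:7]
[8] read 'a'  n1⇒n2  ** P2@[8:8]
[9] read 'a'  n2⇒n3  ** P2@[9:9]
[10] read 'a'  n3⇒n3 (fail-walked)  ** P2@[10:10]
[11] read 'c'  n3⇒n4  ** P0@[8:11]
[12] read 'b'  n4⇒n5 (fail-walked)
[13] read 'b'  n5⇒n6  ** P3@[12:13]
[14] read 'b'  n6⇒n7  ** P1@[12:14],P3@[13:14]
[15] read 'b'  n7⇒n7 (fail-walked)  ** P1@[13:15],P3@[14:15]
[16] read 'b'  n7⇒n7 (fail-walked)  ** P1@[14:16],P3@[15:16]
[17] read 'a'  n7⇒n1 (fail-walked)  ** P2@[17:17]
[18] read 'c'  n1⇒n9 (fail-walked)
[19] read 'c'  n9⇒n10
[20] read 'c'  n10⇒n10 (fail-walked)
[21] read 'b'  n10⇒n11
[22] read 'c'  n11⇒n12
[23] read 'a'  n12⇒n13  ** P2@[23:23],P5@[19:23]
[24] read 'a'  n13⇒n2 (fail-walked)  ** P2@[24:24]
[25] read 'a'  n2⇒n3  ** P2@[25:25]
[26] read 'b'  n3⇒n8 (fail-walked)  ** P4@[25:26]
[27] read 'b'  n8⇒n6 (fail-walked)  ** P3@[26:27]
[28] read 'c'  n6⇒n9 (fail-walked)

All matches (sorted): [[1,3],[2,2],[3,4],[4,2],[5,2],[7,2],[8,2],[9,2],[10,2],[11,0],[13,3],[14,1],[14,3],[15,1],[15,3],[16,1],[16,3],[17,2],[23,2],[23,5],[24,2],[25,2],[26,4],[27,3]]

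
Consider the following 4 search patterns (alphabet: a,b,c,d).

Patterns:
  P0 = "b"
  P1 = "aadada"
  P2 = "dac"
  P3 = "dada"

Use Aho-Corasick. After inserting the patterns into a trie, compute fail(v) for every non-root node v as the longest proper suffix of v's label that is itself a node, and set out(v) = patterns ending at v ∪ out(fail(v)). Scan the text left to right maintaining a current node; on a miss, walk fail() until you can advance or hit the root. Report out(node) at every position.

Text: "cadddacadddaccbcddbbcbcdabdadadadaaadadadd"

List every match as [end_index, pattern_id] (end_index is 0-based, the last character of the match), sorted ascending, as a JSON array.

Construct AC machine:
Trie nodes:
  0='ε' goto a→2 b→1 d→8
  1='b' goto ·  [P0 ends]
  2='a' goto a→3
  3='aa' goto d→4
  4='aad' goto a→5
  5='aada' goto d→6
  6='aadad' goto a→7
  7='aadada' goto ·  [P1 ends]
  8='d' goto a→9
  9='da' goto c→10 d→11
  10='dac' goto ·  [P2 ends]
  11='dad' goto a→12
  12='dada' goto ·  [P3 ends]

BFS fail/out derivation:
  fail(1) 'b': from fail(0)=0 chase 'b': 0 ⇒ 0;  out={0}∪out(0)={0}
  fail(2) 'a': from fail(0)=0 chase 'a': 0 ⇒ 0;  out=∅∪out(0)=∅
  fail(8) 'd': from fail(0)=0 chase 'd': 0 ⇒ 0;  out=∅∪out(0)=∅
  fail(3) 'aa': from fail(2)=0 chase 'a': 0 ⇒ 2;  out=∅∪out(2)=∅
  fail(9) 'da': from fail(8)=0 chase 'a': 0 ⇒ 2;  out=∅∪out(2)=∅
  fail(4) 'aad': from fail(3)=2 chase 'd': 2→0 ⇒ 8;  out=∅∪out(8)=∅
  fail(10) 'dac': from fail(9)=2 chase 'c': 2→0 ⇒ 0;  out={2}∪out(0)={2}
  fail(11) 'dad': from fail(9)=2 chase 'd': 2→0 ⇒ 8;  out=∅∪out(8)=∅
  fail(5) 'aada': from fail(4)=8 chase 'a': 8 ⇒ 9;  out=∅∪out(9)=∅
  fail(12) 'dada': from fail(11)=8 chase 'a': 8 ⇒ 9;  out={3}∪out(9)={3}
  fail(6) 'aadad': from fail(5)=9 chase 'd': 9 ⇒ 11;  out=∅∪out(11)=∅
  fail(7) 'aadada': from fail(6)=11 chase 'a': 11 ⇒ 12;  out={1}∪out(12)={1,3}

Text stream:
pos 0 'c': at 0
pos 1 'a': at 2
pos 2 'd': at 8 (via fail)
pos 3 'd': at 8 (via fail)
pos 4 'd': at 8 (via fail)
pos 5 'a': at 9
pos 6 'c': at 10  emit P2@[4:6]
pos 7 'a': at 2 (via fail)
pos 8 'd': at 8 (via fail)
pos 9 'd': at 8 (via fail)
pos 10 'd': at 8 (via fail)
pos 11 'a': at 9
pos 12 'c': at 10  emit P2@[10:12]
pos 13 'c': at 0 (via fail)
pos 14 'b': at 1  emit P0@[14:14]
pos 15 'c': at 0 (via fail)
pos 16 'd': at 8
pos 17 'd': at 8 (via fail)
pos 18 'b': at 1 (via fail)  emit P0@[18:18]
pos 19 'b': at 1 (via fail)  emit P0@[19:19]
pos 20 'c': at 0 (via fail)
pos 21 'b': at 1  emit P0@[21:21]
pos 22 'c': at 0 (via fail)
pos 23 'd': at 8
pos 24 'a': at 9
pos 25 'b': at 1 (via fail)  emit P0@[25:25]
pos 26 'd': at 8 (via fail)
pos 27 'a': at 9
pos 28 'd': at 11
pos 29 'a': at 12  emit P3@[26:29]
pos 30 'd': at 11 (via fail)
pos 31 'a': at 12  emit P3@[28:31]
pos 32 'd': at 11 (via fail)
pos 33 'a': at 12  emit P3@[30:33]
pos 34 'a': at 3 (via fail)
pos 35 'a': at 3 (via fail)
pos 36 'd': at 4
pos 37 'a': at 5
pos 38 'd': at 6
pos 39 'a': at 7  emit P1@[34:39],P3@[36:39]
pos 40 'd': at 11 (via fail)
pos 41 'd': at 8 (via fail)

Matches: [[6,2],[12,2],[14,0],[18,0],[19,0],[21,0],[25,0],[29,3],[31,3],[33,3],[39,1],[39,3]]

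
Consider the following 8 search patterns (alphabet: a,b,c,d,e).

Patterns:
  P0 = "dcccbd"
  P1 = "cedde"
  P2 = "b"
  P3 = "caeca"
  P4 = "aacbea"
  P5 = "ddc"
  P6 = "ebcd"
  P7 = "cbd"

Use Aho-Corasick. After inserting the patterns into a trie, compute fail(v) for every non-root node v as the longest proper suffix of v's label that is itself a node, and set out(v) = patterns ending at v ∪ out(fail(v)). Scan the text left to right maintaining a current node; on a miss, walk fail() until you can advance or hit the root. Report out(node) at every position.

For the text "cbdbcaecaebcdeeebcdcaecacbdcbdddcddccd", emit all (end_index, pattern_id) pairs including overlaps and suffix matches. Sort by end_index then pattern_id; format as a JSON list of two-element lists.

Build automaton:
Trie nodes:
  n0 'ε': a→17 b→12 c→7 d→1 e→25
  n1 'd': c→2 d→23
  n2 'dc': c→3
  n3 'dcc': c→4
  n4 'dccc': b→5
  n5 'dcccb': d→6
  n6 'dcccbd': ·  [P0 ends]
  n7 'c': a→13 b→29 e→8
  n8 'ce': d→9
  n9 'ced': d→10
  n10 'cedd': e→11
  n11 'cedde': ·  [P1 ends]
  n12 'b': ·  [P2 ends]
  n13 'ca': e→14
  n14 'cae': c→15
  n15 'caec': a→16
  n16 'caeca': ·  [P3 ends]
  n17 'a': a→18
  n18 'aa': c→19
  n19 'aac': b→20
  n20 'aacb': e→21
  n21 'aacbe': a→22
  n22 'aacbea': ·  [P4 ends]
  n23 'dd': c→24
  n24 'ddc': ·  [P5 ends]
  n25 'e': b→26
  n26 'eb': c→27
  n27 'ebc': d→28
  n28 'ebcd': ·  [P6 ends]
  n29 'cb': d→30
  n30 'cbd': ·  [P7 ends]

BFS fail/out derivation:
  n1('d'): parent n0 fail=0; on 'd' 0 → fail=0;  out ∅∪∅=∅
  n7('c'): parent n0 fail=0; on 'c' 0 → fail=0;  out ∅∪∅=∅
  n12('b'): parent n0 fail=0; on 'b' 0 → fail=0;  out {2}∪∅={2}
  n17('a'): parent n0 fail=0; on 'a' 0 → fail=0;  out ∅∪∅=∅
  n25('e'): parent n0 fail=0; on 'e' 0 → fail=0;  out ∅∪∅=∅
  n2('dc'): parent n1 fail=0; on 'c' 0 → fail=7;  out ∅∪∅=∅
  n8('ce'): parent n7 fail=0; on 'e' 0 → fail=25;  out ∅∪∅=∅
  n13('ca'): parent n7 fail=0; on 'a' 0 → fail=17;  out ∅∪∅=∅
  n18('aa'): parent n17 fail=0; on 'a' 0 → fail=17;  out ∅∪∅=∅
  n23('dd'): parent n1 fail=0; on 'd' 0 → fail=1;  out ∅∪∅=∅
  n26('eb'): parent n25 fail=0; on 'b' 0 → fail=12;  out ∅∪{2}={2}
  n29('cb'): parent n7 fail=0; on 'b' 0 → fail=12;  out ∅∪{2}={2}
  n3('dcc'): parent n2 fail=7; on 'c' 7→0 → fail=7;  out ∅∪∅=∅
  n9('ced'): parent n8 fail=25; on 'd' 25→0 → fail=1;  out ∅∪∅=∅
  n14('cae'): parent n13 fail=17; on 'e' 17→0 → fail=25;  out ∅∪∅=∅
  n19('aac'): parent n18 fail=17; on 'c' 17→0 → fail=7;  out ∅∪∅=∅
  n24('ddc'): parent n23 fail=1; on 'c' 1 → fail=2;  out {5}∪∅={5}
  n27('ebc'): parent n26 fail=12; on 'c' 12→0 → fail=7;  out ∅∪∅=∅
  n30('cbd'): parent n29 fail=12; on 'd' 12→0 → fail=1;  out {7}∪∅={7}
  n4('dccc'): parent n3 fail=7; on 'c' 7→0 → fail=7;  out ∅∪∅=∅
  n10('cedd'): parent n9 fail=1; on 'd' 1 → fail=23;  out ∅∪∅=∅
  n15('caec'): parent n14 fail=25; on 'c' 25→0 → fail=7;  out ∅∪∅=∅
  n20('aacb'): parent n19 fail=7; on 'b' 7 → fail=29;  out ∅∪{2}={2}
  n28('ebcd'): parent n27 fail=7; on 'd' 7→0 → fail=1;  out {6}∪∅={6}
  n5('dcccb'): parent n4 fail=7; on 'b' 7 → fail=29;  out ∅∪{2}={2}
  n11('cedde'): parent n10 fail=23; on 'e' 23→1→0 → fail=25;  out {1}∪∅={1}
  n16('caeca'): parent n15 fail=7; on 'a' 7 → fail=13;  out {3}∪∅={3}
  n21('aacbe'): parent n20 fail=29; on 'e' 29→12→0 → fail=25;  out ∅∪∅=∅
  n6('dcccbd'): parent n5 fail=29; on 'd' 29 → fail=30;  out {0}∪{7}={0,7}
  n22('aacbea'): parent n21 fail=25; on 'a' 25→0 → fail=17;  out {4}∪∅={4}

Text stream:
pos 0 'c': at 7
pos 1 'b': at 29  emit P2@[1:1]
pos 2 'd': at 30  emit P7@[0:2]
pos 3 'b': at 12 (via fail)  emit P2@[3:3]
pos 4 'c': at 7 (via fail)
pos 5 'a': at 13
pos 6 'e': at 14
pos 7 'c': at 15
pos 8 'a': at 16  emit P3@[4:8]
pos 9 'e': at 14 (via fail)
pos 10 'b': at 26 (via fail)  emit P2@[10:10]
pos 11 'c': at 27
pos 12 'd': at 28  emit P6@[9:12]
pos 13 'e': at 25 (via fail)
pos 14 'e': at 25 (via fail)
pos 15 'e': at 25 (via fail)
pos 16 'b': at 26  emit P2@[16:16]
pos 17 'c': at 27
pos 18 'd': at 28  emit P6@[15:18]
pos 19 'c': at 2 (via fail)
pos 20 'a': at 13 (via fail)
pos 21 'e': at 14
pos 22 'c': at 15
pos 23 'a': at 16  emit P3@[19:23]
pos 24 'c': at 7 (via fail)
pos 25 'b': at 29  emit P2@[25:25]
pos 26 'd': at 30  emit P7@[24:26]
pos 27 'c': at 2 (via fail)
pos 28 'b': at 29 (via fail)  emit P2@[28:28]
pos 29 'd': at 30  emit P7@[27:29]
pos 30 'd': at 23 (via fail)
pos 31 'd': at 23 (via fail)
pos 32 'c': at 24  emit P5@[30:32]
pos 33 'd': at 1 (via fail)
pos 34 'd': at 23
pos 35 'c': at 24  emit P5@[33:35]
pos 36 'c': at 3 (via fail)
pos 37 'd': at 1 (via fail)

All matches (sorted): [[1,2],[2,7],[3,2],[8,3],[10,2],[12,6],[16,2],[18,6],[23,3],[25,2],[26,7],[28,2],[29,7],[32,5],[35,5]]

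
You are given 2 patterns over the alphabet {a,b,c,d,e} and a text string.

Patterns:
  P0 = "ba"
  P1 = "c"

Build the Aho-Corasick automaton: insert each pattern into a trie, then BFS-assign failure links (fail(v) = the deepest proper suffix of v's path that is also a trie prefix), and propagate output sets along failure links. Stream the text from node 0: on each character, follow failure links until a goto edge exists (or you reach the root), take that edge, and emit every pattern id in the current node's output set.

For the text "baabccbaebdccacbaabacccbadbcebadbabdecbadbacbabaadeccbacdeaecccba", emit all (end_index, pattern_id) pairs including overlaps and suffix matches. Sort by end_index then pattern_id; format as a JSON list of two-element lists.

Build:
Trie (insert patterns):
  n0 'ε': b→1 c→3
  n1 'b': a→2
  n2 'ba': ·  [P0 ends]
  n3 'c': ·  [P1 ends]

BFS fail/out derivation:
  fail(1) 'b': from fail(0)=0 chase 'b': 0 ⇒ 0;  out=∅∪out(0)=∅
  fail(3) 'c': from fail(0)=0 chase 'c': 0 ⇒ 0;  out={1}∪out(0)={1}
  fail(2) 'ba': from fail(1)=0 chase 'a': 0 ⇒ 0;  out={0}∪out(0)={0}

Run:
[0] read 'b'  n0⇒n1
[1] read 'a'  n1⇒n2  ** P0@[0:1]
[2] read 'a'  n2⇒n0 (via fail)
[3] read 'b'  n0⇒n1
[4] read 'c'  n1⇒n3 (via fail)  ** P1@[4:4]
[5] read 'c'  n3⇒n3 (via fail)  ** P1@[5:5]
[6] read 'b'  n3⇒n1 (via fail)
[7] read 'a'  n1⇒n2  ** P0@[6:7]
[8] read 'e'  n2⇒n0 (via fail)
[9] read 'b'  n0⇒n1
[10] read 'd'  n1⇒n0 (via fail)
[11] read 'c'  n0⇒n3  ** P1@[11:11]
[12] read 'c'  n3⇒n3 (via fail)  ** P1@[12:12]
[13] read 'a'  n3⇒n0 (via fail)
[14] read 'c'  n0⇒n3  ** P1@[14:14]
[15] read 'b'  n3⇒n1 (via fail)
[16] read 'a'  n1⇒n2  ** P0@[15:16]
[17] read 'a'  n2⇒n0 (via fail)
[18] read 'b'  n0⇒n1
[19] read 'a'  n1⇒n2  ** P0@[18:19]
[20] read 'c'  n2⇒n3 (via fail)  ** P1@[20:20]
[21] read 'c'  n3⇒n3 (via fail)  ** P1@[21:21]
[22] read 'c'  n3⇒n3 (via fail)  ** P1@[22:22]
[23] read 'b'  n3⇒n1 (via fail)
[24] read 'a'  n1⇒n2  ** P0@[23:24]
[25] read 'd'  n2⇒n0 (via fail)
[26] read 'b'  n0⇒n1
[27] read 'c'  n1⇒n3 (via fail)  ** P1@[27:27]
[28] read 'e'  n3⇒n0 (via fail)
[29] read 'b'  n0⇒n1
[30] read 'a'  n1⇒n2  ** P0@[29:30]
[31] read 'd'  n2⇒n0 (via fail)
[32] read 'b'  n0⇒n1
[33] read 'a'  n1⇒n2  ** P0@[32:33]
[34] read 'b'  n2⇒n1 (via fail)
[35] read 'd'  n1⇒n0 (via fail)
[36] read 'e'  n0⇒n0
[37] read 'c'  n0⇒n3  ** P1@[37:37]
[38] read 'b'  n3⇒n1 (via fail)
[39] read 'a'  n1⇒n2  ** P0@[38:39]
[40] read 'd'  n2⇒n0 (via fail)
[41] read 'b'  n0⇒n1
[42] read 'a'  n1⇒n2  ** P0@[41:42]
[43] read 'c'  n2⇒n3 (via fail)  ** P1@[43:43]
[44] read 'b'  n3⇒n1 (via fail)
[45] read 'a'  n1⇒n2  ** P0@[44:45]
[46] read 'b'  n2⇒n1 (via fail)
[47] read 'a'  n1⇒n2  ** P0@[46:47]
[48] read 'a'  n2⇒n0 (via fail)
[49] read 'd'  n0⇒n0
[50] read 'e'  n0⇒n0
[51] read 'c'  n0⇒n3  ** P1@[51:51]
[52] read 'c'  n3⇒n3 (via fail)  ** P1@[52:52]
[53] read 'b'  n3⇒n1 (via fail)
[54] read 'a'  n1⇒n2  ** P0@[53:54]
[55] read 'c'  n2⇒n3 (via fail)  ** P1@[55:55]
[56] read 'd'  n3⇒n0 (via fail)
[57] read 'e'  n0⇒n0
[58] read 'a'  n0⇒n0
[59] read 'e'  n0⇒n0
[60] read 'c'  n0⇒n3  ** P1@[60:60]
[61] read 'c'  n3⇒n3 (via fail)  ** P1@[61:61]
[62] read 'c'  n3⇒n3 (via fail)  ** P1@[62:62]
[63] read 'b'  n3⇒n1 (via fail)
[64] read 'a'  n1⇒n2  ** P0@[63:64]

Result: [[1,0],[4,1],[5,1],[7,0],[11,1],[12,1],[14,1],[16,0],[19,0],[20,1],[21,1],[22,1],[24,0],[27,1],[30,0],[33,0],[37,1],[39,0],[42,0],[43,1],[45,0],[47,0],[51,1],[52,1],[54,0],[55,1],[60,1],[61,1],[62,1],[64,0]]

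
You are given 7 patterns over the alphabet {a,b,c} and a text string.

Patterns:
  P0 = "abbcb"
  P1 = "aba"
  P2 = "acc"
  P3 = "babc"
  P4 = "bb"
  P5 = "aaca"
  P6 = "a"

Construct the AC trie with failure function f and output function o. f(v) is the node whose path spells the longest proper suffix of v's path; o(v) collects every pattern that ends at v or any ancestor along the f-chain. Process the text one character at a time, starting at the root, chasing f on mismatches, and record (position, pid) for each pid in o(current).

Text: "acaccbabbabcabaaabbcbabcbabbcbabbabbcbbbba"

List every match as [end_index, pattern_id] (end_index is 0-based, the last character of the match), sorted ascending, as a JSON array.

Construct AC machine:
Trie nodes:
  n0 'ε': a→1 b→9
  n1 'a': a→14 b→2 c→7  [P6 ends]
  n2 'ab': a→6 b→3
  n3 'abb': c→4
  n4 'abbc': b→5
  n5 'abbcb': ·  [P0 ends]
  n6 'aba': ·  [P1 ends]
  n7 'ac': c→8
  n8 'acc': ·  [P2 ends]
  n9 'b': a→10 b→13
  n10 'ba': b→11
  n11 'bab': c→12
  n12 'babc': ·  [P3 ends]
  n13 'bb': ·  [P4 ends]
  n14 'aa': c→15
  n15 'aac': a→16
  n16 'aaca': ·  [P5 ends]

BFS fail/out derivation:
  n1('a'): parent n0 fail=0; on 'a' 0 → fail=0;  out {6}∪∅={6}
  n9('b'): parent n0 fail=0; on 'b' 0 → fail=0;  out ∅∪∅=∅
  n2('ab'): parent n1 fail=0; on 'b' 0 → fail=9;  out ∅∪∅=∅
  n7('ac'): parent n1 fail=0; on 'c' 0 → fail=0;  out ∅∪∅=∅
  n10('ba'): parent n9 fail=0; on 'a' 0 → fail=1;  out ∅∪{6}={6}
  n13('bb'): parent n9 fail=0; on 'b' 0 → fail=9;  out {4}∪∅={4}
  n14('aa'): parent n1 fail=0; on 'a' 0 → fail=1;  out ∅∪{6}={6}
  n3('abb'): parent n2 fail=9; on 'b' 9 → fail=13;  out ∅∪{4}={4}
  n6('aba'): parent n2 fail=9; on 'a' 9 → fail=10;  out {1}∪{6}={1,6}
  n8('acc'): parent n7 fail=0; on 'c' 0 → fail=0;  out {2}∪∅={2}
  n11('bab'): parent n10 fail=1; on 'b' 1 → fail=2;  out ∅∪∅=∅
  n15('aac'): parent n14 fail=1; on 'c' 1 → fail=7;  out ∅∪∅=∅
  n4('abbc'): parent n3 fail=13; on 'c' 13→9→0 → fail=0;  out ∅∪∅=∅
  n12('babc'): parent n11 fail=2; on 'c' 2→9→0 → fail=0;  out {3}∪∅={3}
  n16('aaca'): parent n15 fail=7; on 'a' 7→0 → fail=1;  out {5}∪{6}={5,6}
  n5('abbcb'): parent n4 fail=0; on 'b' 0 → fail=9;  out {0}∪∅={0}

Run:
i=0 'a': node 0→1  ** P6@[0:0]
i=1 'c': node 1→7
i=2 'a': node 7→1 (fail-walked)  ** P6@[2:2]
i=3 'c': node 1→7
i=4 'c': node 7→8  ** P2@[2:4]
i=5 'b': node 8→9 (fail-walked)
i=6 'a': node 9→10  ** P6@[6:6]
i=7 'b': node 10→11
i=8 'b': node 11→3 (fail-walked)  ** P4@[7:8]
i=9 'a': node 3→10 (fail-walked)  ** P6@[9:9]
i=10 'b': node 10→11
i=11 'c': node 11→12  ** P3@[8:11]
i=12 'a': node 12→1 (fail-walked)  ** P6@[12:12]
i=13 'b': node 1→2
i=14 'a': node 2→6  ** P1@[12:14],P6@[14:14]
i=15 'a': node 6→14 (fail-walked)  ** P6@[15:15]
i=16 'a': node 14→14 (fail-walked)  ** P6@[16:16]
i=17 'b': node 14→2 (fail-walked)
i=18 'b': node 2→3  ** P4@[17:18]
i=19 'c': node 3→4
i=20 'b': node 4→5  ** P0@[16:20]
i=21 'a': node 5→10 (fail-walked)  ** P6@[21:21]
i=22 'b': node 10→11
i=23 'c': node 11→12  ** P3@[20:23]
i=24 'b': node 12→9 (fail-walked)
i=25 'a': node 9→10  ** P6@[25:25]
i=26 'b': node 10→11
i=27 'b': node 11→3 (fail-walked)  ** P4@[26:27]
i=28 'c': node 3→4
i=29 'b': node 4→5  ** P0@[25:29]
i=30 'a': node 5→10 (fail-walked)  ** P6@[30:30]
i=31 'b': node 10→11
i=32 'b': node 11→3 (fail-walked)  ** P4@[31:32]
i=33 'a': node 3→10 (fail-walked)  ** P6@[33:33]
i=34 'b': node 10→11
i=35 'b': node 11→3 (fail-walked)  ** P4@[34:35]
i=36 'c': node 3→4
i=37 'b': node 4→5  ** P0@[33:37]
i=38 'b': node 5→13 (fail-walked)  ** P4@[37:38]
i=39 'b': node 13→13 (fail-walked)  ** P4@[38:39]
i=40 'b': node 13→13 (fail-walked)  ** P4@[39:40]
i=41 'a': node 13→10 (fail-walked)  ** P6@[41:41]

Matches: [[0,6],[2,6],[4,2],[6,6],[8,4],[9,6],[11,3],[12,6],[14,1],[14,6],[15,6],[16,6],[18,4],[20,0],[21,6],[23,3],[25,6],[27,4],[29,0],[30,6],[32,4],[33,6],[35,4],[37,0],[38,4],[39,4],[40,4],[41,6]]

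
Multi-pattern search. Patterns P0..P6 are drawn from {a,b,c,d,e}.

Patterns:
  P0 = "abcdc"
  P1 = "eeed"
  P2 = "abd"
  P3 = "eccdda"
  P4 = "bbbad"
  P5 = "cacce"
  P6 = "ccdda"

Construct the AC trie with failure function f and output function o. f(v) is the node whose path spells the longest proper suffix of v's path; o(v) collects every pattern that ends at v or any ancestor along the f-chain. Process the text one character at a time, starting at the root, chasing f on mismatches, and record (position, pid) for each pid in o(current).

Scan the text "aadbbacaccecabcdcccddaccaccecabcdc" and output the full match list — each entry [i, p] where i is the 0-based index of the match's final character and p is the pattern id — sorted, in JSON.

Build automaton:
Trie nodes:
  0='ε' goto a→1 b→16 c→21 e→6
  1='a' goto b→2
  2='ab' goto c→3 d→10
  3='abc' goto d→4
  4='abcd' goto c→5
  5='abcdc' goto ·  ←P0
  6='e' goto c→11 e→7
  7='ee' goto e→8
  8='eee' goto d→9
  9='eeed' goto ·  ←P1
  10='abd' goto ·  ←P2
  11='ec' goto c→12
  12='ecc' goto d→13
  13='eccd' goto d→14
  14='eccdd' goto a→15
  15='eccdda' goto ·  ←P3
  16='b' goto b→17
  17='bb' goto b→18
  18='bbb' goto a→19
  19='bbba' goto d→20
  20='bbbad' goto ·  ←P4
  21='c' goto a→22 c→26
  22='ca' goto c→23
  23='cac' goto c→24
  24='cacc' goto e→25
  25='cacce' goto ·  ←P5
  26='cc' goto d→27
  27='ccd' goto d→28
  28='ccdd' goto a→29
  29='ccdda' goto ·  ←P6

BFS fail/out derivation:
  fail(1) 'a': from fail(0)=0 chase 'a': 0 ⇒ 0;  out=∅∪out(0)=∅
  fail(6) 'e': from fail(0)=0 chase 'e': 0 ⇒ 0;  out=∅∪out(0)=∅
  fail(16) 'b': from fail(0)=0 chase 'b': 0 ⇒ 0;  out=∅∪out(0)=∅
  fail(21) 'c': from fail(0)=0 chase 'c': 0 ⇒ 0;  out=∅∪out(0)=∅
  fail(2) 'ab': from fail(1)=0 chase 'b': 0 ⇒ 16;  out=∅∪out(16)=∅
  fail(7) 'ee': from fail(6)=0 chase 'e': 0 ⇒ 6;  out=∅∪out(6)=∅
  fail(11) 'ec': from fail(6)=0 chase 'c': 0 ⇒ 21;  out=∅∪out(21)=∅
  fail(17) 'bb': from fail(16)=0 chase 'b': 0 ⇒ 16;  out=∅∪out(16)=∅
  fail(22) 'ca': from fail(21)=0 chase 'a': 0 ⇒ 1;  out=∅∪out(1)=∅
  fail(26) 'cc': from fail(21)=0 chase 'c': 0 ⇒ 21;  out=∅∪out(21)=∅
  fail(3) 'abc': from fail(2)=16 chase 'c': 16→0 ⇒ 21;  out=∅∪out(21)=∅
  fail(8) 'eee': from fail(7)=6 chase 'e': 6 ⇒ 7;  out=∅∪out(7)=∅
  fail(10) 'abd': from fail(2)=16 chase 'd': 16→0 ⇒ 0;  out={2}∪out(0)={2}
  fail(12) 'ecc': from fail(11)=21 chase 'c': 21 ⇒ 26;  out=∅∪out(26)=∅
  fail(18) 'bbb': from fail(17)=16 chase 'b': 16 ⇒ 17;  out=∅∪out(17)=∅
  fail(23) 'cac': from fail(22)=1 chase 'c': 1→0 ⇒ 21;  out=∅∪out(21)=∅
  fail(27) 'ccd': from fail(26)=21 chase 'd': 21→0 ⇒ 0;  out=∅∪out(0)=∅
  fail(4) 'abcd': from fail(3)=21 chase 'd': 21→0 ⇒ 0;  out=∅∪out(0)=∅
  fail(9) 'eeed': from fail(8)=7 chase 'd': 7→6→0 ⇒ 0;  out={1}∪out(0)={1}
  fail(13) 'eccd': from fail(12)=26 chase 'd': 26 ⇒ 27;  out=∅∪out(27)=∅
  fail(19) 'bbba': from fail(18)=17 chase 'a': 17→16→0 ⇒ 1;  out=∅∪out(1)=∅
  fail(24) 'cacc': from fail(23)=21 chase 'c': 21 ⇒ 26;  out=∅∪out(26)=∅
  fail(28) 'ccdd': from fail(27)=0 chase 'd': 0 ⇒ 0;  out=∅∪out(0)=∅
  fail(5) 'abcdc': from fail(4)=0 chase 'c': 0 ⇒ 21;  out={0}∪out(21)={0}
  fail(14) 'eccdd': from fail(13)=27 chase 'd': 27 ⇒ 28;  out=∅∪out(28)=∅
  fail(20) 'bbbad': from fail(19)=1 chase 'd': 1→0 ⇒ 0;  out={4}∪out(0)={4}
  fail(25) 'cacce': from fail(24)=26 chase 'e': 26→21→0 ⇒ 6;  out={5}∪out(6)={5}
  fail(29) 'ccdda': from fail(28)=0 chase 'a': 0 ⇒ 1;  out={6}∪out(1)={6}
  fail(15) 'eccdda': from fail(14)=28 chase 'a': 28 ⇒ 29;  out={3}∪out(29)={3,6}

Text stream:
[0] read 'a'  n0⇒n1
[1] read 'a'  n1⇒n1 (fail-walked)
[2] read 'd'  n1⇒n0 (fail-walked)
[3] read 'b'  n0⇒n16
[4] read 'b'  n16⇒n17
[5] read 'a'  n17⇒n1 (fail-walked)
[6] read 'c'  n1⇒n21 (fail-walked)
[7] read 'a'  n21⇒n22
[8] read 'c'  n22⇒n23
[9] read 'c'  n23⇒n24
[10] read 'e'  n24⇒n25  ** P5@[6:10]
[11] read 'c'  n25⇒n11 (fail-walked)
[12] read 'a'  n11⇒n22 (fail-walked)
[13] read 'b'  n22⇒n2 (fail-walked)
[14] read 'c'  n2⇒n3
[15] read 'd'  n3⇒n4
[16] read 'c'  n4⇒n5  ** P0@[12:16]
[17] read 'c'  n5⇒n26 (fail-walked)
[18] read 'c'  n26⇒n26 (fail-walked)
[19] read 'd'  n26⇒n27
[20] read 'd'  n27⇒n28
[21] read 'a'  n28⇒n29  ** P6@[17:21]
[22] read 'c'  n29⇒n21 (fail-walked)
[23] read 'c'  n21⇒n26
[24] read 'a'  n26⇒n22 (fail-walked)
[25] read 'c'  n22⇒n23
[26] read 'c'  n23⇒n24
[27] read 'e'  n24⇒n25  ** P5@[23:27]
[28] read 'c'  n25⇒n11 (fail-walked)
[29] read 'a'  n11⇒n22 (fail-walked)
[30] read 'b'  n22⇒n2 (fail-walked)
[31] read 'c'  n2⇒n3
[32] read 'd'  n3⇒n4
[33] read 'c'  n4⇒n5  ** P0@[29:33]

All matches (sorted): [[10,5],[16,0],[21,6],[27,5],[33,0]]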